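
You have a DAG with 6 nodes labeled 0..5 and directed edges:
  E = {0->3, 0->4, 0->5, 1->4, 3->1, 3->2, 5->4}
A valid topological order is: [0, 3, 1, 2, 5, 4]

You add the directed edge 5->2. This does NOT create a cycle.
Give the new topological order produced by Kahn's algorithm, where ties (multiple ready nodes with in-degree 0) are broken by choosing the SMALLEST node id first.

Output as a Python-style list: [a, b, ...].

Answer: [0, 3, 1, 5, 2, 4]

Derivation:
Old toposort: [0, 3, 1, 2, 5, 4]
Added edge: 5->2
Position of 5 (4) > position of 2 (3). Must reorder: 5 must now come before 2.
Run Kahn's algorithm (break ties by smallest node id):
  initial in-degrees: [0, 1, 2, 1, 3, 1]
  ready (indeg=0): [0]
  pop 0: indeg[3]->0; indeg[4]->2; indeg[5]->0 | ready=[3, 5] | order so far=[0]
  pop 3: indeg[1]->0; indeg[2]->1 | ready=[1, 5] | order so far=[0, 3]
  pop 1: indeg[4]->1 | ready=[5] | order so far=[0, 3, 1]
  pop 5: indeg[2]->0; indeg[4]->0 | ready=[2, 4] | order so far=[0, 3, 1, 5]
  pop 2: no out-edges | ready=[4] | order so far=[0, 3, 1, 5, 2]
  pop 4: no out-edges | ready=[] | order so far=[0, 3, 1, 5, 2, 4]
  Result: [0, 3, 1, 5, 2, 4]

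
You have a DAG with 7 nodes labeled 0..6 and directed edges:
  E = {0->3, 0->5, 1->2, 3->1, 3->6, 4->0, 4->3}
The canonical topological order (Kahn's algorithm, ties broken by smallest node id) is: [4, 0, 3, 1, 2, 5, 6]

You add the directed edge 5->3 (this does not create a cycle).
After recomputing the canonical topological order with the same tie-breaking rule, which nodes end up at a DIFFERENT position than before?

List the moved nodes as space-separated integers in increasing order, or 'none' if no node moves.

Old toposort: [4, 0, 3, 1, 2, 5, 6]
Added edge 5->3
Recompute Kahn (smallest-id tiebreak):
  initial in-degrees: [1, 1, 1, 3, 0, 1, 1]
  ready (indeg=0): [4]
  pop 4: indeg[0]->0; indeg[3]->2 | ready=[0] | order so far=[4]
  pop 0: indeg[3]->1; indeg[5]->0 | ready=[5] | order so far=[4, 0]
  pop 5: indeg[3]->0 | ready=[3] | order so far=[4, 0, 5]
  pop 3: indeg[1]->0; indeg[6]->0 | ready=[1, 6] | order so far=[4, 0, 5, 3]
  pop 1: indeg[2]->0 | ready=[2, 6] | order so far=[4, 0, 5, 3, 1]
  pop 2: no out-edges | ready=[6] | order so far=[4, 0, 5, 3, 1, 2]
  pop 6: no out-edges | ready=[] | order so far=[4, 0, 5, 3, 1, 2, 6]
New canonical toposort: [4, 0, 5, 3, 1, 2, 6]
Compare positions:
  Node 0: index 1 -> 1 (same)
  Node 1: index 3 -> 4 (moved)
  Node 2: index 4 -> 5 (moved)
  Node 3: index 2 -> 3 (moved)
  Node 4: index 0 -> 0 (same)
  Node 5: index 5 -> 2 (moved)
  Node 6: index 6 -> 6 (same)
Nodes that changed position: 1 2 3 5

Answer: 1 2 3 5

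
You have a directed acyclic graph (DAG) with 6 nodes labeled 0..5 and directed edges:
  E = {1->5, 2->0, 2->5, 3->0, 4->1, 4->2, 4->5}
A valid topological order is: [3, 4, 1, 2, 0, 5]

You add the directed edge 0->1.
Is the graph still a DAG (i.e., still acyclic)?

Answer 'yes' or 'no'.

Answer: yes

Derivation:
Given toposort: [3, 4, 1, 2, 0, 5]
Position of 0: index 4; position of 1: index 2
New edge 0->1: backward (u after v in old order)
Backward edge: old toposort is now invalid. Check if this creates a cycle.
Does 1 already reach 0? Reachable from 1: [1, 5]. NO -> still a DAG (reorder needed).
Still a DAG? yes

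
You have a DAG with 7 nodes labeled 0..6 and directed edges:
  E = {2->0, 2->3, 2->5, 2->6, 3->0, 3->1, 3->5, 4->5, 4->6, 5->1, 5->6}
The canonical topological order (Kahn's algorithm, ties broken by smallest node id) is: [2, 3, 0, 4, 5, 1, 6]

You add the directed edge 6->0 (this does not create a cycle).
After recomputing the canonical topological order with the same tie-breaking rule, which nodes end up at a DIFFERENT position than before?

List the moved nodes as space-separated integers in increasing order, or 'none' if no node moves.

Old toposort: [2, 3, 0, 4, 5, 1, 6]
Added edge 6->0
Recompute Kahn (smallest-id tiebreak):
  initial in-degrees: [3, 2, 0, 1, 0, 3, 3]
  ready (indeg=0): [2, 4]
  pop 2: indeg[0]->2; indeg[3]->0; indeg[5]->2; indeg[6]->2 | ready=[3, 4] | order so far=[2]
  pop 3: indeg[0]->1; indeg[1]->1; indeg[5]->1 | ready=[4] | order so far=[2, 3]
  pop 4: indeg[5]->0; indeg[6]->1 | ready=[5] | order so far=[2, 3, 4]
  pop 5: indeg[1]->0; indeg[6]->0 | ready=[1, 6] | order so far=[2, 3, 4, 5]
  pop 1: no out-edges | ready=[6] | order so far=[2, 3, 4, 5, 1]
  pop 6: indeg[0]->0 | ready=[0] | order so far=[2, 3, 4, 5, 1, 6]
  pop 0: no out-edges | ready=[] | order so far=[2, 3, 4, 5, 1, 6, 0]
New canonical toposort: [2, 3, 4, 5, 1, 6, 0]
Compare positions:
  Node 0: index 2 -> 6 (moved)
  Node 1: index 5 -> 4 (moved)
  Node 2: index 0 -> 0 (same)
  Node 3: index 1 -> 1 (same)
  Node 4: index 3 -> 2 (moved)
  Node 5: index 4 -> 3 (moved)
  Node 6: index 6 -> 5 (moved)
Nodes that changed position: 0 1 4 5 6

Answer: 0 1 4 5 6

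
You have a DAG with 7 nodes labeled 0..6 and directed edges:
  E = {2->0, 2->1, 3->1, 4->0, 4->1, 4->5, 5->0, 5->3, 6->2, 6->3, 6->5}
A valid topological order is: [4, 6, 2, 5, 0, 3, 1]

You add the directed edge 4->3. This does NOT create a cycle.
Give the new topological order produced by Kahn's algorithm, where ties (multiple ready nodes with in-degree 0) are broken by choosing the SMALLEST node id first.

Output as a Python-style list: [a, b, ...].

Answer: [4, 6, 2, 5, 0, 3, 1]

Derivation:
Old toposort: [4, 6, 2, 5, 0, 3, 1]
Added edge: 4->3
Position of 4 (0) < position of 3 (5). Old order still valid.
Run Kahn's algorithm (break ties by smallest node id):
  initial in-degrees: [3, 3, 1, 3, 0, 2, 0]
  ready (indeg=0): [4, 6]
  pop 4: indeg[0]->2; indeg[1]->2; indeg[3]->2; indeg[5]->1 | ready=[6] | order so far=[4]
  pop 6: indeg[2]->0; indeg[3]->1; indeg[5]->0 | ready=[2, 5] | order so far=[4, 6]
  pop 2: indeg[0]->1; indeg[1]->1 | ready=[5] | order so far=[4, 6, 2]
  pop 5: indeg[0]->0; indeg[3]->0 | ready=[0, 3] | order so far=[4, 6, 2, 5]
  pop 0: no out-edges | ready=[3] | order so far=[4, 6, 2, 5, 0]
  pop 3: indeg[1]->0 | ready=[1] | order so far=[4, 6, 2, 5, 0, 3]
  pop 1: no out-edges | ready=[] | order so far=[4, 6, 2, 5, 0, 3, 1]
  Result: [4, 6, 2, 5, 0, 3, 1]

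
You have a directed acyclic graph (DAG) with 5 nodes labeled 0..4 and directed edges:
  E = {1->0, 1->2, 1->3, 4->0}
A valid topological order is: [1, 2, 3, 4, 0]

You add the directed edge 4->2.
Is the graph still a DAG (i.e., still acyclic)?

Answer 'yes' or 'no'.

Answer: yes

Derivation:
Given toposort: [1, 2, 3, 4, 0]
Position of 4: index 3; position of 2: index 1
New edge 4->2: backward (u after v in old order)
Backward edge: old toposort is now invalid. Check if this creates a cycle.
Does 2 already reach 4? Reachable from 2: [2]. NO -> still a DAG (reorder needed).
Still a DAG? yes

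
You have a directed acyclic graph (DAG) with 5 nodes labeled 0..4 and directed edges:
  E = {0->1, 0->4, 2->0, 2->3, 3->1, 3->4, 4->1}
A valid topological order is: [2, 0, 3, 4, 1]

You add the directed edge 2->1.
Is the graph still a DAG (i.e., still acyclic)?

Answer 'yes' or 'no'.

Given toposort: [2, 0, 3, 4, 1]
Position of 2: index 0; position of 1: index 4
New edge 2->1: forward
Forward edge: respects the existing order. Still a DAG, same toposort still valid.
Still a DAG? yes

Answer: yes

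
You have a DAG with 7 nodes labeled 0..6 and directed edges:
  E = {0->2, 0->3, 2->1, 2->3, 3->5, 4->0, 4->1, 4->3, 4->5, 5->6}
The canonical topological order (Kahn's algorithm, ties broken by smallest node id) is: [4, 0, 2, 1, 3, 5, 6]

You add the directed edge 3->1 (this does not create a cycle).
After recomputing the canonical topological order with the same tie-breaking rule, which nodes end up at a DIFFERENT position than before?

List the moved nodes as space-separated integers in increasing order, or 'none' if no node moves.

Old toposort: [4, 0, 2, 1, 3, 5, 6]
Added edge 3->1
Recompute Kahn (smallest-id tiebreak):
  initial in-degrees: [1, 3, 1, 3, 0, 2, 1]
  ready (indeg=0): [4]
  pop 4: indeg[0]->0; indeg[1]->2; indeg[3]->2; indeg[5]->1 | ready=[0] | order so far=[4]
  pop 0: indeg[2]->0; indeg[3]->1 | ready=[2] | order so far=[4, 0]
  pop 2: indeg[1]->1; indeg[3]->0 | ready=[3] | order so far=[4, 0, 2]
  pop 3: indeg[1]->0; indeg[5]->0 | ready=[1, 5] | order so far=[4, 0, 2, 3]
  pop 1: no out-edges | ready=[5] | order so far=[4, 0, 2, 3, 1]
  pop 5: indeg[6]->0 | ready=[6] | order so far=[4, 0, 2, 3, 1, 5]
  pop 6: no out-edges | ready=[] | order so far=[4, 0, 2, 3, 1, 5, 6]
New canonical toposort: [4, 0, 2, 3, 1, 5, 6]
Compare positions:
  Node 0: index 1 -> 1 (same)
  Node 1: index 3 -> 4 (moved)
  Node 2: index 2 -> 2 (same)
  Node 3: index 4 -> 3 (moved)
  Node 4: index 0 -> 0 (same)
  Node 5: index 5 -> 5 (same)
  Node 6: index 6 -> 6 (same)
Nodes that changed position: 1 3

Answer: 1 3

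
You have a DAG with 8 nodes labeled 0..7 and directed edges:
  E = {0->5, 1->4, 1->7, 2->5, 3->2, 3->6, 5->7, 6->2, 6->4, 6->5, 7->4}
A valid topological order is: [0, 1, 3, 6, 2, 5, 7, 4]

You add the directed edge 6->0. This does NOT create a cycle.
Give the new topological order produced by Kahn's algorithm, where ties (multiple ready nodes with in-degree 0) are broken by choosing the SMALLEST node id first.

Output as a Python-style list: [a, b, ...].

Old toposort: [0, 1, 3, 6, 2, 5, 7, 4]
Added edge: 6->0
Position of 6 (3) > position of 0 (0). Must reorder: 6 must now come before 0.
Run Kahn's algorithm (break ties by smallest node id):
  initial in-degrees: [1, 0, 2, 0, 3, 3, 1, 2]
  ready (indeg=0): [1, 3]
  pop 1: indeg[4]->2; indeg[7]->1 | ready=[3] | order so far=[1]
  pop 3: indeg[2]->1; indeg[6]->0 | ready=[6] | order so far=[1, 3]
  pop 6: indeg[0]->0; indeg[2]->0; indeg[4]->1; indeg[5]->2 | ready=[0, 2] | order so far=[1, 3, 6]
  pop 0: indeg[5]->1 | ready=[2] | order so far=[1, 3, 6, 0]
  pop 2: indeg[5]->0 | ready=[5] | order so far=[1, 3, 6, 0, 2]
  pop 5: indeg[7]->0 | ready=[7] | order so far=[1, 3, 6, 0, 2, 5]
  pop 7: indeg[4]->0 | ready=[4] | order so far=[1, 3, 6, 0, 2, 5, 7]
  pop 4: no out-edges | ready=[] | order so far=[1, 3, 6, 0, 2, 5, 7, 4]
  Result: [1, 3, 6, 0, 2, 5, 7, 4]

Answer: [1, 3, 6, 0, 2, 5, 7, 4]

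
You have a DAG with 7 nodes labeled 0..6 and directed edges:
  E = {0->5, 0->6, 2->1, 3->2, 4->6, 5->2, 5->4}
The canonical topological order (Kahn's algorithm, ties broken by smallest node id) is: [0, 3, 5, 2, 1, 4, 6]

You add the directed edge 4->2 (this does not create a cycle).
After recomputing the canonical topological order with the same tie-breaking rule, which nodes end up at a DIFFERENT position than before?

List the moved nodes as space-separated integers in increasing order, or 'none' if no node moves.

Old toposort: [0, 3, 5, 2, 1, 4, 6]
Added edge 4->2
Recompute Kahn (smallest-id tiebreak):
  initial in-degrees: [0, 1, 3, 0, 1, 1, 2]
  ready (indeg=0): [0, 3]
  pop 0: indeg[5]->0; indeg[6]->1 | ready=[3, 5] | order so far=[0]
  pop 3: indeg[2]->2 | ready=[5] | order so far=[0, 3]
  pop 5: indeg[2]->1; indeg[4]->0 | ready=[4] | order so far=[0, 3, 5]
  pop 4: indeg[2]->0; indeg[6]->0 | ready=[2, 6] | order so far=[0, 3, 5, 4]
  pop 2: indeg[1]->0 | ready=[1, 6] | order so far=[0, 3, 5, 4, 2]
  pop 1: no out-edges | ready=[6] | order so far=[0, 3, 5, 4, 2, 1]
  pop 6: no out-edges | ready=[] | order so far=[0, 3, 5, 4, 2, 1, 6]
New canonical toposort: [0, 3, 5, 4, 2, 1, 6]
Compare positions:
  Node 0: index 0 -> 0 (same)
  Node 1: index 4 -> 5 (moved)
  Node 2: index 3 -> 4 (moved)
  Node 3: index 1 -> 1 (same)
  Node 4: index 5 -> 3 (moved)
  Node 5: index 2 -> 2 (same)
  Node 6: index 6 -> 6 (same)
Nodes that changed position: 1 2 4

Answer: 1 2 4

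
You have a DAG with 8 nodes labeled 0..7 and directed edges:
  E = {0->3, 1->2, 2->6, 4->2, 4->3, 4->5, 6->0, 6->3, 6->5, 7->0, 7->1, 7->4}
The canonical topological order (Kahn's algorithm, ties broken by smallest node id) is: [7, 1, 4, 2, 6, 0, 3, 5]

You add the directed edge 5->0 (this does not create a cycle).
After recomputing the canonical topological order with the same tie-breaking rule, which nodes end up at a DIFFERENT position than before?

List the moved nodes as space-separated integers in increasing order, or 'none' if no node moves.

Answer: 0 3 5

Derivation:
Old toposort: [7, 1, 4, 2, 6, 0, 3, 5]
Added edge 5->0
Recompute Kahn (smallest-id tiebreak):
  initial in-degrees: [3, 1, 2, 3, 1, 2, 1, 0]
  ready (indeg=0): [7]
  pop 7: indeg[0]->2; indeg[1]->0; indeg[4]->0 | ready=[1, 4] | order so far=[7]
  pop 1: indeg[2]->1 | ready=[4] | order so far=[7, 1]
  pop 4: indeg[2]->0; indeg[3]->2; indeg[5]->1 | ready=[2] | order so far=[7, 1, 4]
  pop 2: indeg[6]->0 | ready=[6] | order so far=[7, 1, 4, 2]
  pop 6: indeg[0]->1; indeg[3]->1; indeg[5]->0 | ready=[5] | order so far=[7, 1, 4, 2, 6]
  pop 5: indeg[0]->0 | ready=[0] | order so far=[7, 1, 4, 2, 6, 5]
  pop 0: indeg[3]->0 | ready=[3] | order so far=[7, 1, 4, 2, 6, 5, 0]
  pop 3: no out-edges | ready=[] | order so far=[7, 1, 4, 2, 6, 5, 0, 3]
New canonical toposort: [7, 1, 4, 2, 6, 5, 0, 3]
Compare positions:
  Node 0: index 5 -> 6 (moved)
  Node 1: index 1 -> 1 (same)
  Node 2: index 3 -> 3 (same)
  Node 3: index 6 -> 7 (moved)
  Node 4: index 2 -> 2 (same)
  Node 5: index 7 -> 5 (moved)
  Node 6: index 4 -> 4 (same)
  Node 7: index 0 -> 0 (same)
Nodes that changed position: 0 3 5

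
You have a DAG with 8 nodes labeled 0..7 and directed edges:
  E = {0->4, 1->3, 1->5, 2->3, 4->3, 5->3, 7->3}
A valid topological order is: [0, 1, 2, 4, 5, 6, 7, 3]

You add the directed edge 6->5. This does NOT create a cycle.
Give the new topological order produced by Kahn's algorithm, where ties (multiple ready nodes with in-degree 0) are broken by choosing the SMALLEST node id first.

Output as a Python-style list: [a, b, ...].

Old toposort: [0, 1, 2, 4, 5, 6, 7, 3]
Added edge: 6->5
Position of 6 (5) > position of 5 (4). Must reorder: 6 must now come before 5.
Run Kahn's algorithm (break ties by smallest node id):
  initial in-degrees: [0, 0, 0, 5, 1, 2, 0, 0]
  ready (indeg=0): [0, 1, 2, 6, 7]
  pop 0: indeg[4]->0 | ready=[1, 2, 4, 6, 7] | order so far=[0]
  pop 1: indeg[3]->4; indeg[5]->1 | ready=[2, 4, 6, 7] | order so far=[0, 1]
  pop 2: indeg[3]->3 | ready=[4, 6, 7] | order so far=[0, 1, 2]
  pop 4: indeg[3]->2 | ready=[6, 7] | order so far=[0, 1, 2, 4]
  pop 6: indeg[5]->0 | ready=[5, 7] | order so far=[0, 1, 2, 4, 6]
  pop 5: indeg[3]->1 | ready=[7] | order so far=[0, 1, 2, 4, 6, 5]
  pop 7: indeg[3]->0 | ready=[3] | order so far=[0, 1, 2, 4, 6, 5, 7]
  pop 3: no out-edges | ready=[] | order so far=[0, 1, 2, 4, 6, 5, 7, 3]
  Result: [0, 1, 2, 4, 6, 5, 7, 3]

Answer: [0, 1, 2, 4, 6, 5, 7, 3]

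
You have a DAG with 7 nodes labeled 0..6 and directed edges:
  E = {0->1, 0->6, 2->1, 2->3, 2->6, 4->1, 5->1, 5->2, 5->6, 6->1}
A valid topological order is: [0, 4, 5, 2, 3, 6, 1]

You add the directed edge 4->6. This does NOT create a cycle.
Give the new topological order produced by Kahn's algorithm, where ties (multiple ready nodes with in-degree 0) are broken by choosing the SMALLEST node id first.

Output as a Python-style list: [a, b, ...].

Answer: [0, 4, 5, 2, 3, 6, 1]

Derivation:
Old toposort: [0, 4, 5, 2, 3, 6, 1]
Added edge: 4->6
Position of 4 (1) < position of 6 (5). Old order still valid.
Run Kahn's algorithm (break ties by smallest node id):
  initial in-degrees: [0, 5, 1, 1, 0, 0, 4]
  ready (indeg=0): [0, 4, 5]
  pop 0: indeg[1]->4; indeg[6]->3 | ready=[4, 5] | order so far=[0]
  pop 4: indeg[1]->3; indeg[6]->2 | ready=[5] | order so far=[0, 4]
  pop 5: indeg[1]->2; indeg[2]->0; indeg[6]->1 | ready=[2] | order so far=[0, 4, 5]
  pop 2: indeg[1]->1; indeg[3]->0; indeg[6]->0 | ready=[3, 6] | order so far=[0, 4, 5, 2]
  pop 3: no out-edges | ready=[6] | order so far=[0, 4, 5, 2, 3]
  pop 6: indeg[1]->0 | ready=[1] | order so far=[0, 4, 5, 2, 3, 6]
  pop 1: no out-edges | ready=[] | order so far=[0, 4, 5, 2, 3, 6, 1]
  Result: [0, 4, 5, 2, 3, 6, 1]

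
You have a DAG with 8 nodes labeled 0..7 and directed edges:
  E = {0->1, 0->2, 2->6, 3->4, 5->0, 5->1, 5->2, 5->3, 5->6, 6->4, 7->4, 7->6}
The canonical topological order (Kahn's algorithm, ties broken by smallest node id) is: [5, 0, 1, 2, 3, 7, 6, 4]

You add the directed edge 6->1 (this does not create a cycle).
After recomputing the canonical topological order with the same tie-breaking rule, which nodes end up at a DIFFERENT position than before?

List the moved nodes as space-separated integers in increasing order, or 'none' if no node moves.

Answer: 1 2 3 6 7

Derivation:
Old toposort: [5, 0, 1, 2, 3, 7, 6, 4]
Added edge 6->1
Recompute Kahn (smallest-id tiebreak):
  initial in-degrees: [1, 3, 2, 1, 3, 0, 3, 0]
  ready (indeg=0): [5, 7]
  pop 5: indeg[0]->0; indeg[1]->2; indeg[2]->1; indeg[3]->0; indeg[6]->2 | ready=[0, 3, 7] | order so far=[5]
  pop 0: indeg[1]->1; indeg[2]->0 | ready=[2, 3, 7] | order so far=[5, 0]
  pop 2: indeg[6]->1 | ready=[3, 7] | order so far=[5, 0, 2]
  pop 3: indeg[4]->2 | ready=[7] | order so far=[5, 0, 2, 3]
  pop 7: indeg[4]->1; indeg[6]->0 | ready=[6] | order so far=[5, 0, 2, 3, 7]
  pop 6: indeg[1]->0; indeg[4]->0 | ready=[1, 4] | order so far=[5, 0, 2, 3, 7, 6]
  pop 1: no out-edges | ready=[4] | order so far=[5, 0, 2, 3, 7, 6, 1]
  pop 4: no out-edges | ready=[] | order so far=[5, 0, 2, 3, 7, 6, 1, 4]
New canonical toposort: [5, 0, 2, 3, 7, 6, 1, 4]
Compare positions:
  Node 0: index 1 -> 1 (same)
  Node 1: index 2 -> 6 (moved)
  Node 2: index 3 -> 2 (moved)
  Node 3: index 4 -> 3 (moved)
  Node 4: index 7 -> 7 (same)
  Node 5: index 0 -> 0 (same)
  Node 6: index 6 -> 5 (moved)
  Node 7: index 5 -> 4 (moved)
Nodes that changed position: 1 2 3 6 7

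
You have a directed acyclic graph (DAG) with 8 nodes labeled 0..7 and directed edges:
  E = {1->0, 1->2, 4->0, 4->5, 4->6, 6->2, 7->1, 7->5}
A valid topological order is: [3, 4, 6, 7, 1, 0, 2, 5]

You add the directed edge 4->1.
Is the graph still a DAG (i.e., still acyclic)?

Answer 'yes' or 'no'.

Given toposort: [3, 4, 6, 7, 1, 0, 2, 5]
Position of 4: index 1; position of 1: index 4
New edge 4->1: forward
Forward edge: respects the existing order. Still a DAG, same toposort still valid.
Still a DAG? yes

Answer: yes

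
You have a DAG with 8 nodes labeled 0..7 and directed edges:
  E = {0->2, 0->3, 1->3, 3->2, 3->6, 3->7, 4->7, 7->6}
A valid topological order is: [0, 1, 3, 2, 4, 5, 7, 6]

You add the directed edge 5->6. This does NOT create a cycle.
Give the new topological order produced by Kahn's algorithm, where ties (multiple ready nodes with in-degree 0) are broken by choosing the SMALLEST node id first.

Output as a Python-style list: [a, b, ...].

Old toposort: [0, 1, 3, 2, 4, 5, 7, 6]
Added edge: 5->6
Position of 5 (5) < position of 6 (7). Old order still valid.
Run Kahn's algorithm (break ties by smallest node id):
  initial in-degrees: [0, 0, 2, 2, 0, 0, 3, 2]
  ready (indeg=0): [0, 1, 4, 5]
  pop 0: indeg[2]->1; indeg[3]->1 | ready=[1, 4, 5] | order so far=[0]
  pop 1: indeg[3]->0 | ready=[3, 4, 5] | order so far=[0, 1]
  pop 3: indeg[2]->0; indeg[6]->2; indeg[7]->1 | ready=[2, 4, 5] | order so far=[0, 1, 3]
  pop 2: no out-edges | ready=[4, 5] | order so far=[0, 1, 3, 2]
  pop 4: indeg[7]->0 | ready=[5, 7] | order so far=[0, 1, 3, 2, 4]
  pop 5: indeg[6]->1 | ready=[7] | order so far=[0, 1, 3, 2, 4, 5]
  pop 7: indeg[6]->0 | ready=[6] | order so far=[0, 1, 3, 2, 4, 5, 7]
  pop 6: no out-edges | ready=[] | order so far=[0, 1, 3, 2, 4, 5, 7, 6]
  Result: [0, 1, 3, 2, 4, 5, 7, 6]

Answer: [0, 1, 3, 2, 4, 5, 7, 6]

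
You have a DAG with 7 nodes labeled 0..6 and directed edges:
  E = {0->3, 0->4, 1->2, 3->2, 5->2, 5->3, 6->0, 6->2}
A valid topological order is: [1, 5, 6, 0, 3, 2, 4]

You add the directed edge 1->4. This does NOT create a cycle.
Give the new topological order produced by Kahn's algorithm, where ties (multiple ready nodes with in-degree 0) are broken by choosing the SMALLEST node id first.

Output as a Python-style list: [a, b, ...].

Answer: [1, 5, 6, 0, 3, 2, 4]

Derivation:
Old toposort: [1, 5, 6, 0, 3, 2, 4]
Added edge: 1->4
Position of 1 (0) < position of 4 (6). Old order still valid.
Run Kahn's algorithm (break ties by smallest node id):
  initial in-degrees: [1, 0, 4, 2, 2, 0, 0]
  ready (indeg=0): [1, 5, 6]
  pop 1: indeg[2]->3; indeg[4]->1 | ready=[5, 6] | order so far=[1]
  pop 5: indeg[2]->2; indeg[3]->1 | ready=[6] | order so far=[1, 5]
  pop 6: indeg[0]->0; indeg[2]->1 | ready=[0] | order so far=[1, 5, 6]
  pop 0: indeg[3]->0; indeg[4]->0 | ready=[3, 4] | order so far=[1, 5, 6, 0]
  pop 3: indeg[2]->0 | ready=[2, 4] | order so far=[1, 5, 6, 0, 3]
  pop 2: no out-edges | ready=[4] | order so far=[1, 5, 6, 0, 3, 2]
  pop 4: no out-edges | ready=[] | order so far=[1, 5, 6, 0, 3, 2, 4]
  Result: [1, 5, 6, 0, 3, 2, 4]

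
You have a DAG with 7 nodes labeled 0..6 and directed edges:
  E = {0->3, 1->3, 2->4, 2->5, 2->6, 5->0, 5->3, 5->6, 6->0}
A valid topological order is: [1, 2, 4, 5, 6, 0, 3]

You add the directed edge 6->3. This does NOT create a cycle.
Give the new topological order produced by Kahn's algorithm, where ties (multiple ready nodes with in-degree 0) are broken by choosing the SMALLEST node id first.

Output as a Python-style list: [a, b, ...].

Old toposort: [1, 2, 4, 5, 6, 0, 3]
Added edge: 6->3
Position of 6 (4) < position of 3 (6). Old order still valid.
Run Kahn's algorithm (break ties by smallest node id):
  initial in-degrees: [2, 0, 0, 4, 1, 1, 2]
  ready (indeg=0): [1, 2]
  pop 1: indeg[3]->3 | ready=[2] | order so far=[1]
  pop 2: indeg[4]->0; indeg[5]->0; indeg[6]->1 | ready=[4, 5] | order so far=[1, 2]
  pop 4: no out-edges | ready=[5] | order so far=[1, 2, 4]
  pop 5: indeg[0]->1; indeg[3]->2; indeg[6]->0 | ready=[6] | order so far=[1, 2, 4, 5]
  pop 6: indeg[0]->0; indeg[3]->1 | ready=[0] | order so far=[1, 2, 4, 5, 6]
  pop 0: indeg[3]->0 | ready=[3] | order so far=[1, 2, 4, 5, 6, 0]
  pop 3: no out-edges | ready=[] | order so far=[1, 2, 4, 5, 6, 0, 3]
  Result: [1, 2, 4, 5, 6, 0, 3]

Answer: [1, 2, 4, 5, 6, 0, 3]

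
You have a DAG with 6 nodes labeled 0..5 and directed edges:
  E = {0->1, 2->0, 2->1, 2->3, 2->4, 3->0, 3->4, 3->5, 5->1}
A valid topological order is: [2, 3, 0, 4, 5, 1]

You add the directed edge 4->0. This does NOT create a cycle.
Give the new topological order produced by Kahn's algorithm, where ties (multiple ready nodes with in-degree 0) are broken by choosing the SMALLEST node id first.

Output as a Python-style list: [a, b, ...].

Answer: [2, 3, 4, 0, 5, 1]

Derivation:
Old toposort: [2, 3, 0, 4, 5, 1]
Added edge: 4->0
Position of 4 (3) > position of 0 (2). Must reorder: 4 must now come before 0.
Run Kahn's algorithm (break ties by smallest node id):
  initial in-degrees: [3, 3, 0, 1, 2, 1]
  ready (indeg=0): [2]
  pop 2: indeg[0]->2; indeg[1]->2; indeg[3]->0; indeg[4]->1 | ready=[3] | order so far=[2]
  pop 3: indeg[0]->1; indeg[4]->0; indeg[5]->0 | ready=[4, 5] | order so far=[2, 3]
  pop 4: indeg[0]->0 | ready=[0, 5] | order so far=[2, 3, 4]
  pop 0: indeg[1]->1 | ready=[5] | order so far=[2, 3, 4, 0]
  pop 5: indeg[1]->0 | ready=[1] | order so far=[2, 3, 4, 0, 5]
  pop 1: no out-edges | ready=[] | order so far=[2, 3, 4, 0, 5, 1]
  Result: [2, 3, 4, 0, 5, 1]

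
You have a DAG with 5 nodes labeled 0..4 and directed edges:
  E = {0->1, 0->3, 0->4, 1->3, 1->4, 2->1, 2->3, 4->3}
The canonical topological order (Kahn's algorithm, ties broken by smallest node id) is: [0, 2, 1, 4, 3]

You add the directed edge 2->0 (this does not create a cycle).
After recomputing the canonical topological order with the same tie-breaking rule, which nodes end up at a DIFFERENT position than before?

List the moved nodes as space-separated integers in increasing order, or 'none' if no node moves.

Old toposort: [0, 2, 1, 4, 3]
Added edge 2->0
Recompute Kahn (smallest-id tiebreak):
  initial in-degrees: [1, 2, 0, 4, 2]
  ready (indeg=0): [2]
  pop 2: indeg[0]->0; indeg[1]->1; indeg[3]->3 | ready=[0] | order so far=[2]
  pop 0: indeg[1]->0; indeg[3]->2; indeg[4]->1 | ready=[1] | order so far=[2, 0]
  pop 1: indeg[3]->1; indeg[4]->0 | ready=[4] | order so far=[2, 0, 1]
  pop 4: indeg[3]->0 | ready=[3] | order so far=[2, 0, 1, 4]
  pop 3: no out-edges | ready=[] | order so far=[2, 0, 1, 4, 3]
New canonical toposort: [2, 0, 1, 4, 3]
Compare positions:
  Node 0: index 0 -> 1 (moved)
  Node 1: index 2 -> 2 (same)
  Node 2: index 1 -> 0 (moved)
  Node 3: index 4 -> 4 (same)
  Node 4: index 3 -> 3 (same)
Nodes that changed position: 0 2

Answer: 0 2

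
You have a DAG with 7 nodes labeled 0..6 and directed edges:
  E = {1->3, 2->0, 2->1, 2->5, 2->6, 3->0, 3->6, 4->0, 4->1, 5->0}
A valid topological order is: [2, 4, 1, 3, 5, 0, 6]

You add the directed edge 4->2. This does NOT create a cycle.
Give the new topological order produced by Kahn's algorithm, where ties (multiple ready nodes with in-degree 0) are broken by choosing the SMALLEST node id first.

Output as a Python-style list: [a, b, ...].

Answer: [4, 2, 1, 3, 5, 0, 6]

Derivation:
Old toposort: [2, 4, 1, 3, 5, 0, 6]
Added edge: 4->2
Position of 4 (1) > position of 2 (0). Must reorder: 4 must now come before 2.
Run Kahn's algorithm (break ties by smallest node id):
  initial in-degrees: [4, 2, 1, 1, 0, 1, 2]
  ready (indeg=0): [4]
  pop 4: indeg[0]->3; indeg[1]->1; indeg[2]->0 | ready=[2] | order so far=[4]
  pop 2: indeg[0]->2; indeg[1]->0; indeg[5]->0; indeg[6]->1 | ready=[1, 5] | order so far=[4, 2]
  pop 1: indeg[3]->0 | ready=[3, 5] | order so far=[4, 2, 1]
  pop 3: indeg[0]->1; indeg[6]->0 | ready=[5, 6] | order so far=[4, 2, 1, 3]
  pop 5: indeg[0]->0 | ready=[0, 6] | order so far=[4, 2, 1, 3, 5]
  pop 0: no out-edges | ready=[6] | order so far=[4, 2, 1, 3, 5, 0]
  pop 6: no out-edges | ready=[] | order so far=[4, 2, 1, 3, 5, 0, 6]
  Result: [4, 2, 1, 3, 5, 0, 6]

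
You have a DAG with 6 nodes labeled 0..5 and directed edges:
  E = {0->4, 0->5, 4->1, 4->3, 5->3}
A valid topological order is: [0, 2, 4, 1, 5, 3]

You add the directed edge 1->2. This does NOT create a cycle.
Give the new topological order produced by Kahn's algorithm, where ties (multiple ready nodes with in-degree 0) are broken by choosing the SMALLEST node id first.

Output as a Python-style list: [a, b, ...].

Answer: [0, 4, 1, 2, 5, 3]

Derivation:
Old toposort: [0, 2, 4, 1, 5, 3]
Added edge: 1->2
Position of 1 (3) > position of 2 (1). Must reorder: 1 must now come before 2.
Run Kahn's algorithm (break ties by smallest node id):
  initial in-degrees: [0, 1, 1, 2, 1, 1]
  ready (indeg=0): [0]
  pop 0: indeg[4]->0; indeg[5]->0 | ready=[4, 5] | order so far=[0]
  pop 4: indeg[1]->0; indeg[3]->1 | ready=[1, 5] | order so far=[0, 4]
  pop 1: indeg[2]->0 | ready=[2, 5] | order so far=[0, 4, 1]
  pop 2: no out-edges | ready=[5] | order so far=[0, 4, 1, 2]
  pop 5: indeg[3]->0 | ready=[3] | order so far=[0, 4, 1, 2, 5]
  pop 3: no out-edges | ready=[] | order so far=[0, 4, 1, 2, 5, 3]
  Result: [0, 4, 1, 2, 5, 3]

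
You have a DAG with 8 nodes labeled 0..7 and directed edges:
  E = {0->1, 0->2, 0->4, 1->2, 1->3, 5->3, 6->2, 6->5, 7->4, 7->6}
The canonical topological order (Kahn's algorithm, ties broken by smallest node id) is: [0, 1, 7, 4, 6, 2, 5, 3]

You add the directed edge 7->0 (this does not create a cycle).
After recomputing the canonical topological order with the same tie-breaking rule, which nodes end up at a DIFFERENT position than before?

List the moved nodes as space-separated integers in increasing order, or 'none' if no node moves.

Answer: 0 1 7

Derivation:
Old toposort: [0, 1, 7, 4, 6, 2, 5, 3]
Added edge 7->0
Recompute Kahn (smallest-id tiebreak):
  initial in-degrees: [1, 1, 3, 2, 2, 1, 1, 0]
  ready (indeg=0): [7]
  pop 7: indeg[0]->0; indeg[4]->1; indeg[6]->0 | ready=[0, 6] | order so far=[7]
  pop 0: indeg[1]->0; indeg[2]->2; indeg[4]->0 | ready=[1, 4, 6] | order so far=[7, 0]
  pop 1: indeg[2]->1; indeg[3]->1 | ready=[4, 6] | order so far=[7, 0, 1]
  pop 4: no out-edges | ready=[6] | order so far=[7, 0, 1, 4]
  pop 6: indeg[2]->0; indeg[5]->0 | ready=[2, 5] | order so far=[7, 0, 1, 4, 6]
  pop 2: no out-edges | ready=[5] | order so far=[7, 0, 1, 4, 6, 2]
  pop 5: indeg[3]->0 | ready=[3] | order so far=[7, 0, 1, 4, 6, 2, 5]
  pop 3: no out-edges | ready=[] | order so far=[7, 0, 1, 4, 6, 2, 5, 3]
New canonical toposort: [7, 0, 1, 4, 6, 2, 5, 3]
Compare positions:
  Node 0: index 0 -> 1 (moved)
  Node 1: index 1 -> 2 (moved)
  Node 2: index 5 -> 5 (same)
  Node 3: index 7 -> 7 (same)
  Node 4: index 3 -> 3 (same)
  Node 5: index 6 -> 6 (same)
  Node 6: index 4 -> 4 (same)
  Node 7: index 2 -> 0 (moved)
Nodes that changed position: 0 1 7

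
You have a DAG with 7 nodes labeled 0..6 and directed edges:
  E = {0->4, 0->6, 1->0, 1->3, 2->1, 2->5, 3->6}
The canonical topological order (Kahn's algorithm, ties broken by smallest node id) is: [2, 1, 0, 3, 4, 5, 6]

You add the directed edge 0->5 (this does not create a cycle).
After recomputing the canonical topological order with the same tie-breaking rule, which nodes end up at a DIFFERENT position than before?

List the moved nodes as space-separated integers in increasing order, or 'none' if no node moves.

Old toposort: [2, 1, 0, 3, 4, 5, 6]
Added edge 0->5
Recompute Kahn (smallest-id tiebreak):
  initial in-degrees: [1, 1, 0, 1, 1, 2, 2]
  ready (indeg=0): [2]
  pop 2: indeg[1]->0; indeg[5]->1 | ready=[1] | order so far=[2]
  pop 1: indeg[0]->0; indeg[3]->0 | ready=[0, 3] | order so far=[2, 1]
  pop 0: indeg[4]->0; indeg[5]->0; indeg[6]->1 | ready=[3, 4, 5] | order so far=[2, 1, 0]
  pop 3: indeg[6]->0 | ready=[4, 5, 6] | order so far=[2, 1, 0, 3]
  pop 4: no out-edges | ready=[5, 6] | order so far=[2, 1, 0, 3, 4]
  pop 5: no out-edges | ready=[6] | order so far=[2, 1, 0, 3, 4, 5]
  pop 6: no out-edges | ready=[] | order so far=[2, 1, 0, 3, 4, 5, 6]
New canonical toposort: [2, 1, 0, 3, 4, 5, 6]
Compare positions:
  Node 0: index 2 -> 2 (same)
  Node 1: index 1 -> 1 (same)
  Node 2: index 0 -> 0 (same)
  Node 3: index 3 -> 3 (same)
  Node 4: index 4 -> 4 (same)
  Node 5: index 5 -> 5 (same)
  Node 6: index 6 -> 6 (same)
Nodes that changed position: none

Answer: none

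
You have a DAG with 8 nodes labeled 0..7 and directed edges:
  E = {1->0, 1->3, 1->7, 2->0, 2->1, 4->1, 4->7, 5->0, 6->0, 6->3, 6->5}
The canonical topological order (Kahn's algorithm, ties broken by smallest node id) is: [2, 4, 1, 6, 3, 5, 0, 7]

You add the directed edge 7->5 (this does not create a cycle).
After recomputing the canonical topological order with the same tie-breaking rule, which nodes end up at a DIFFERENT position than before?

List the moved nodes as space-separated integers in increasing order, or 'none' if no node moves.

Answer: 0 5 7

Derivation:
Old toposort: [2, 4, 1, 6, 3, 5, 0, 7]
Added edge 7->5
Recompute Kahn (smallest-id tiebreak):
  initial in-degrees: [4, 2, 0, 2, 0, 2, 0, 2]
  ready (indeg=0): [2, 4, 6]
  pop 2: indeg[0]->3; indeg[1]->1 | ready=[4, 6] | order so far=[2]
  pop 4: indeg[1]->0; indeg[7]->1 | ready=[1, 6] | order so far=[2, 4]
  pop 1: indeg[0]->2; indeg[3]->1; indeg[7]->0 | ready=[6, 7] | order so far=[2, 4, 1]
  pop 6: indeg[0]->1; indeg[3]->0; indeg[5]->1 | ready=[3, 7] | order so far=[2, 4, 1, 6]
  pop 3: no out-edges | ready=[7] | order so far=[2, 4, 1, 6, 3]
  pop 7: indeg[5]->0 | ready=[5] | order so far=[2, 4, 1, 6, 3, 7]
  pop 5: indeg[0]->0 | ready=[0] | order so far=[2, 4, 1, 6, 3, 7, 5]
  pop 0: no out-edges | ready=[] | order so far=[2, 4, 1, 6, 3, 7, 5, 0]
New canonical toposort: [2, 4, 1, 6, 3, 7, 5, 0]
Compare positions:
  Node 0: index 6 -> 7 (moved)
  Node 1: index 2 -> 2 (same)
  Node 2: index 0 -> 0 (same)
  Node 3: index 4 -> 4 (same)
  Node 4: index 1 -> 1 (same)
  Node 5: index 5 -> 6 (moved)
  Node 6: index 3 -> 3 (same)
  Node 7: index 7 -> 5 (moved)
Nodes that changed position: 0 5 7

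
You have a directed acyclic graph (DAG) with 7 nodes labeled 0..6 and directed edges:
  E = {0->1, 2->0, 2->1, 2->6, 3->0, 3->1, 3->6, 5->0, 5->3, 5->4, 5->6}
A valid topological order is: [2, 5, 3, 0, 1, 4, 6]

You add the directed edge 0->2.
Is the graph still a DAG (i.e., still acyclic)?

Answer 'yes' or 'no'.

Answer: no

Derivation:
Given toposort: [2, 5, 3, 0, 1, 4, 6]
Position of 0: index 3; position of 2: index 0
New edge 0->2: backward (u after v in old order)
Backward edge: old toposort is now invalid. Check if this creates a cycle.
Does 2 already reach 0? Reachable from 2: [0, 1, 2, 6]. YES -> cycle!
Still a DAG? no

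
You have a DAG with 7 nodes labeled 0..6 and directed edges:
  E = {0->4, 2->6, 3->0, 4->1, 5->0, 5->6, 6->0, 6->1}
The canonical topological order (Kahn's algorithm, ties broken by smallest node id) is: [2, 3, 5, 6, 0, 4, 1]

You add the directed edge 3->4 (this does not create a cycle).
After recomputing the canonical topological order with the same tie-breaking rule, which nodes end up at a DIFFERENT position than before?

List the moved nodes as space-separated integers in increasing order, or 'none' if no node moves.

Old toposort: [2, 3, 5, 6, 0, 4, 1]
Added edge 3->4
Recompute Kahn (smallest-id tiebreak):
  initial in-degrees: [3, 2, 0, 0, 2, 0, 2]
  ready (indeg=0): [2, 3, 5]
  pop 2: indeg[6]->1 | ready=[3, 5] | order so far=[2]
  pop 3: indeg[0]->2; indeg[4]->1 | ready=[5] | order so far=[2, 3]
  pop 5: indeg[0]->1; indeg[6]->0 | ready=[6] | order so far=[2, 3, 5]
  pop 6: indeg[0]->0; indeg[1]->1 | ready=[0] | order so far=[2, 3, 5, 6]
  pop 0: indeg[4]->0 | ready=[4] | order so far=[2, 3, 5, 6, 0]
  pop 4: indeg[1]->0 | ready=[1] | order so far=[2, 3, 5, 6, 0, 4]
  pop 1: no out-edges | ready=[] | order so far=[2, 3, 5, 6, 0, 4, 1]
New canonical toposort: [2, 3, 5, 6, 0, 4, 1]
Compare positions:
  Node 0: index 4 -> 4 (same)
  Node 1: index 6 -> 6 (same)
  Node 2: index 0 -> 0 (same)
  Node 3: index 1 -> 1 (same)
  Node 4: index 5 -> 5 (same)
  Node 5: index 2 -> 2 (same)
  Node 6: index 3 -> 3 (same)
Nodes that changed position: none

Answer: none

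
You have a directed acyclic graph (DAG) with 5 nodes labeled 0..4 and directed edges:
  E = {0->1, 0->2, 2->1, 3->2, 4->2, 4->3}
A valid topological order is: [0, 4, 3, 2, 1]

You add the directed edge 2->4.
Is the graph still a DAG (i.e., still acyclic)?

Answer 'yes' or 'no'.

Given toposort: [0, 4, 3, 2, 1]
Position of 2: index 3; position of 4: index 1
New edge 2->4: backward (u after v in old order)
Backward edge: old toposort is now invalid. Check if this creates a cycle.
Does 4 already reach 2? Reachable from 4: [1, 2, 3, 4]. YES -> cycle!
Still a DAG? no

Answer: no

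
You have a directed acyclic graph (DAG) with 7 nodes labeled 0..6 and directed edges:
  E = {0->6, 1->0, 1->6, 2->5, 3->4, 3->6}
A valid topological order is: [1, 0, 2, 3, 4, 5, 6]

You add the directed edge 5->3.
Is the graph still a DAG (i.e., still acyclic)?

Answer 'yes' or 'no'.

Given toposort: [1, 0, 2, 3, 4, 5, 6]
Position of 5: index 5; position of 3: index 3
New edge 5->3: backward (u after v in old order)
Backward edge: old toposort is now invalid. Check if this creates a cycle.
Does 3 already reach 5? Reachable from 3: [3, 4, 6]. NO -> still a DAG (reorder needed).
Still a DAG? yes

Answer: yes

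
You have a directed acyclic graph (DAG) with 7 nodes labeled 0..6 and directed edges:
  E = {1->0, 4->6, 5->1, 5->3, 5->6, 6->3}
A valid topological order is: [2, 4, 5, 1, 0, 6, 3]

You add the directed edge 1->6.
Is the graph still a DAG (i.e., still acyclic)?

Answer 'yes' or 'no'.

Answer: yes

Derivation:
Given toposort: [2, 4, 5, 1, 0, 6, 3]
Position of 1: index 3; position of 6: index 5
New edge 1->6: forward
Forward edge: respects the existing order. Still a DAG, same toposort still valid.
Still a DAG? yes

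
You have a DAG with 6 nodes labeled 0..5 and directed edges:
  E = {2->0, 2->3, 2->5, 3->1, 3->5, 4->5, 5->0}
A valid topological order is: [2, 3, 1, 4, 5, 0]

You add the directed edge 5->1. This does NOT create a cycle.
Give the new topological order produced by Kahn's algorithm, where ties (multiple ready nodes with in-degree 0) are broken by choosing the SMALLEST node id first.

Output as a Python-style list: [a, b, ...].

Answer: [2, 3, 4, 5, 0, 1]

Derivation:
Old toposort: [2, 3, 1, 4, 5, 0]
Added edge: 5->1
Position of 5 (4) > position of 1 (2). Must reorder: 5 must now come before 1.
Run Kahn's algorithm (break ties by smallest node id):
  initial in-degrees: [2, 2, 0, 1, 0, 3]
  ready (indeg=0): [2, 4]
  pop 2: indeg[0]->1; indeg[3]->0; indeg[5]->2 | ready=[3, 4] | order so far=[2]
  pop 3: indeg[1]->1; indeg[5]->1 | ready=[4] | order so far=[2, 3]
  pop 4: indeg[5]->0 | ready=[5] | order so far=[2, 3, 4]
  pop 5: indeg[0]->0; indeg[1]->0 | ready=[0, 1] | order so far=[2, 3, 4, 5]
  pop 0: no out-edges | ready=[1] | order so far=[2, 3, 4, 5, 0]
  pop 1: no out-edges | ready=[] | order so far=[2, 3, 4, 5, 0, 1]
  Result: [2, 3, 4, 5, 0, 1]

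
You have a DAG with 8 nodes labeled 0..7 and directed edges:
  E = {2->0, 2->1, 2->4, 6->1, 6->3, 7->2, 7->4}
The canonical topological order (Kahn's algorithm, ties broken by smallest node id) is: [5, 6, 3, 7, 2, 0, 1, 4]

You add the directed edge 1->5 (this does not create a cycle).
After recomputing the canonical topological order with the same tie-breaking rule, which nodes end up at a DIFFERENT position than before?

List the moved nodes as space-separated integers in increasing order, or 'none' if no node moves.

Old toposort: [5, 6, 3, 7, 2, 0, 1, 4]
Added edge 1->5
Recompute Kahn (smallest-id tiebreak):
  initial in-degrees: [1, 2, 1, 1, 2, 1, 0, 0]
  ready (indeg=0): [6, 7]
  pop 6: indeg[1]->1; indeg[3]->0 | ready=[3, 7] | order so far=[6]
  pop 3: no out-edges | ready=[7] | order so far=[6, 3]
  pop 7: indeg[2]->0; indeg[4]->1 | ready=[2] | order so far=[6, 3, 7]
  pop 2: indeg[0]->0; indeg[1]->0; indeg[4]->0 | ready=[0, 1, 4] | order so far=[6, 3, 7, 2]
  pop 0: no out-edges | ready=[1, 4] | order so far=[6, 3, 7, 2, 0]
  pop 1: indeg[5]->0 | ready=[4, 5] | order so far=[6, 3, 7, 2, 0, 1]
  pop 4: no out-edges | ready=[5] | order so far=[6, 3, 7, 2, 0, 1, 4]
  pop 5: no out-edges | ready=[] | order so far=[6, 3, 7, 2, 0, 1, 4, 5]
New canonical toposort: [6, 3, 7, 2, 0, 1, 4, 5]
Compare positions:
  Node 0: index 5 -> 4 (moved)
  Node 1: index 6 -> 5 (moved)
  Node 2: index 4 -> 3 (moved)
  Node 3: index 2 -> 1 (moved)
  Node 4: index 7 -> 6 (moved)
  Node 5: index 0 -> 7 (moved)
  Node 6: index 1 -> 0 (moved)
  Node 7: index 3 -> 2 (moved)
Nodes that changed position: 0 1 2 3 4 5 6 7

Answer: 0 1 2 3 4 5 6 7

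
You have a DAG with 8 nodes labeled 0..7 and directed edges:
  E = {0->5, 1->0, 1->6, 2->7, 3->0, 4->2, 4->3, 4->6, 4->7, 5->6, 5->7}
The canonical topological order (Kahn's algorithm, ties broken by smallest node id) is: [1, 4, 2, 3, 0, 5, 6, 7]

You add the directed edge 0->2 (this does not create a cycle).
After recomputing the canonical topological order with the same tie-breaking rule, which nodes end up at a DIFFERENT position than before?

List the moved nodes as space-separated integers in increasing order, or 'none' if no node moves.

Old toposort: [1, 4, 2, 3, 0, 5, 6, 7]
Added edge 0->2
Recompute Kahn (smallest-id tiebreak):
  initial in-degrees: [2, 0, 2, 1, 0, 1, 3, 3]
  ready (indeg=0): [1, 4]
  pop 1: indeg[0]->1; indeg[6]->2 | ready=[4] | order so far=[1]
  pop 4: indeg[2]->1; indeg[3]->0; indeg[6]->1; indeg[7]->2 | ready=[3] | order so far=[1, 4]
  pop 3: indeg[0]->0 | ready=[0] | order so far=[1, 4, 3]
  pop 0: indeg[2]->0; indeg[5]->0 | ready=[2, 5] | order so far=[1, 4, 3, 0]
  pop 2: indeg[7]->1 | ready=[5] | order so far=[1, 4, 3, 0, 2]
  pop 5: indeg[6]->0; indeg[7]->0 | ready=[6, 7] | order so far=[1, 4, 3, 0, 2, 5]
  pop 6: no out-edges | ready=[7] | order so far=[1, 4, 3, 0, 2, 5, 6]
  pop 7: no out-edges | ready=[] | order so far=[1, 4, 3, 0, 2, 5, 6, 7]
New canonical toposort: [1, 4, 3, 0, 2, 5, 6, 7]
Compare positions:
  Node 0: index 4 -> 3 (moved)
  Node 1: index 0 -> 0 (same)
  Node 2: index 2 -> 4 (moved)
  Node 3: index 3 -> 2 (moved)
  Node 4: index 1 -> 1 (same)
  Node 5: index 5 -> 5 (same)
  Node 6: index 6 -> 6 (same)
  Node 7: index 7 -> 7 (same)
Nodes that changed position: 0 2 3

Answer: 0 2 3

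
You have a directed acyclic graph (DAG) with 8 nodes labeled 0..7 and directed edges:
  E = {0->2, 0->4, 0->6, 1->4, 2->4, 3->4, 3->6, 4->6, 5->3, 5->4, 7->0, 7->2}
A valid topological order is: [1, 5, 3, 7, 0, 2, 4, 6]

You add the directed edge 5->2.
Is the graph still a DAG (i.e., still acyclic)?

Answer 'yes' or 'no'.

Given toposort: [1, 5, 3, 7, 0, 2, 4, 6]
Position of 5: index 1; position of 2: index 5
New edge 5->2: forward
Forward edge: respects the existing order. Still a DAG, same toposort still valid.
Still a DAG? yes

Answer: yes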